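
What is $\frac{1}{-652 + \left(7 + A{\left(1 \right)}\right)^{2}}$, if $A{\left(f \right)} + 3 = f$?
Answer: $- \frac{1}{627} \approx -0.0015949$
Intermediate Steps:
$A{\left(f \right)} = -3 + f$
$\frac{1}{-652 + \left(7 + A{\left(1 \right)}\right)^{2}} = \frac{1}{-652 + \left(7 + \left(-3 + 1\right)\right)^{2}} = \frac{1}{-652 + \left(7 - 2\right)^{2}} = \frac{1}{-652 + 5^{2}} = \frac{1}{-652 + 25} = \frac{1}{-627} = - \frac{1}{627}$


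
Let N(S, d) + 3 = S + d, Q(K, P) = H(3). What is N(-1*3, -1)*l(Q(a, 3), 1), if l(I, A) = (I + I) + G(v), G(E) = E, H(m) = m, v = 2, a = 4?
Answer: -56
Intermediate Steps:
Q(K, P) = 3
N(S, d) = -3 + S + d (N(S, d) = -3 + (S + d) = -3 + S + d)
l(I, A) = 2 + 2*I (l(I, A) = (I + I) + 2 = 2*I + 2 = 2 + 2*I)
N(-1*3, -1)*l(Q(a, 3), 1) = (-3 - 1*3 - 1)*(2 + 2*3) = (-3 - 3 - 1)*(2 + 6) = -7*8 = -56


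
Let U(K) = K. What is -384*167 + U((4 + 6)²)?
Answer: -64028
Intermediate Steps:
-384*167 + U((4 + 6)²) = -384*167 + (4 + 6)² = -64128 + 10² = -64128 + 100 = -64028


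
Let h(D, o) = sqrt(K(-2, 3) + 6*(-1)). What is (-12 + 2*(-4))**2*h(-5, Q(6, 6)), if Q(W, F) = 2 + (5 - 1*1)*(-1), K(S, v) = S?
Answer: 800*I*sqrt(2) ≈ 1131.4*I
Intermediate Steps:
Q(W, F) = -2 (Q(W, F) = 2 + (5 - 1)*(-1) = 2 + 4*(-1) = 2 - 4 = -2)
h(D, o) = 2*I*sqrt(2) (h(D, o) = sqrt(-2 + 6*(-1)) = sqrt(-2 - 6) = sqrt(-8) = 2*I*sqrt(2))
(-12 + 2*(-4))**2*h(-5, Q(6, 6)) = (-12 + 2*(-4))**2*(2*I*sqrt(2)) = (-12 - 8)**2*(2*I*sqrt(2)) = (-20)**2*(2*I*sqrt(2)) = 400*(2*I*sqrt(2)) = 800*I*sqrt(2)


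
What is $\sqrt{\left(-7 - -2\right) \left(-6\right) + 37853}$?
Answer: $\sqrt{37883} \approx 194.64$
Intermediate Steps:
$\sqrt{\left(-7 - -2\right) \left(-6\right) + 37853} = \sqrt{\left(-7 + 2\right) \left(-6\right) + 37853} = \sqrt{\left(-5\right) \left(-6\right) + 37853} = \sqrt{30 + 37853} = \sqrt{37883}$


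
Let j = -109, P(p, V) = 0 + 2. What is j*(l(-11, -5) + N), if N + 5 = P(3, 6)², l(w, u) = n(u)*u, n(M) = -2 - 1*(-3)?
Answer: 654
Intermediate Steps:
n(M) = 1 (n(M) = -2 + 3 = 1)
P(p, V) = 2
l(w, u) = u (l(w, u) = 1*u = u)
N = -1 (N = -5 + 2² = -5 + 4 = -1)
j*(l(-11, -5) + N) = -109*(-5 - 1) = -109*(-6) = 654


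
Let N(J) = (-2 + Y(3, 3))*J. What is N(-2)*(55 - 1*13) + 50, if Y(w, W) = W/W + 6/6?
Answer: 50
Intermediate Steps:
Y(w, W) = 2 (Y(w, W) = 1 + 6*(⅙) = 1 + 1 = 2)
N(J) = 0 (N(J) = (-2 + 2)*J = 0*J = 0)
N(-2)*(55 - 1*13) + 50 = 0*(55 - 1*13) + 50 = 0*(55 - 13) + 50 = 0*42 + 50 = 0 + 50 = 50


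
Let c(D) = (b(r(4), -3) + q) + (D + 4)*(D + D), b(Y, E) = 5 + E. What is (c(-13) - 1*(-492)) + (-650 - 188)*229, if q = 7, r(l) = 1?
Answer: -191167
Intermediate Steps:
c(D) = 9 + 2*D*(4 + D) (c(D) = ((5 - 3) + 7) + (D + 4)*(D + D) = (2 + 7) + (4 + D)*(2*D) = 9 + 2*D*(4 + D))
(c(-13) - 1*(-492)) + (-650 - 188)*229 = ((9 + 2*(-13)**2 + 8*(-13)) - 1*(-492)) + (-650 - 188)*229 = ((9 + 2*169 - 104) + 492) - 838*229 = ((9 + 338 - 104) + 492) - 191902 = (243 + 492) - 191902 = 735 - 191902 = -191167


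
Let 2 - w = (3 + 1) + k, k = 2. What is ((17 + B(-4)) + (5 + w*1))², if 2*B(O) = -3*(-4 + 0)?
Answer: 576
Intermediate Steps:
w = -4 (w = 2 - ((3 + 1) + 2) = 2 - (4 + 2) = 2 - 1*6 = 2 - 6 = -4)
B(O) = 6 (B(O) = (-3*(-4 + 0))/2 = (-3*(-4))/2 = (½)*12 = 6)
((17 + B(-4)) + (5 + w*1))² = ((17 + 6) + (5 - 4*1))² = (23 + (5 - 4))² = (23 + 1)² = 24² = 576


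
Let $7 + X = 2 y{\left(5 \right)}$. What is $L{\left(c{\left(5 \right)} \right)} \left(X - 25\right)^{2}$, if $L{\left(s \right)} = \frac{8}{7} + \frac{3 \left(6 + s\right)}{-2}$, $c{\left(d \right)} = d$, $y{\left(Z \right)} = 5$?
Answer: $- \frac{52030}{7} \approx -7432.9$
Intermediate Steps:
$X = 3$ ($X = -7 + 2 \cdot 5 = -7 + 10 = 3$)
$L{\left(s \right)} = - \frac{55}{7} - \frac{3 s}{2}$ ($L{\left(s \right)} = 8 \cdot \frac{1}{7} + \left(18 + 3 s\right) \left(- \frac{1}{2}\right) = \frac{8}{7} - \left(9 + \frac{3 s}{2}\right) = - \frac{55}{7} - \frac{3 s}{2}$)
$L{\left(c{\left(5 \right)} \right)} \left(X - 25\right)^{2} = \left(- \frac{55}{7} - \frac{15}{2}\right) \left(3 - 25\right)^{2} = \left(- \frac{55}{7} - \frac{15}{2}\right) \left(-22\right)^{2} = \left(- \frac{215}{14}\right) 484 = - \frac{52030}{7}$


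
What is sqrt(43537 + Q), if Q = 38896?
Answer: sqrt(82433) ≈ 287.11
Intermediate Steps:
sqrt(43537 + Q) = sqrt(43537 + 38896) = sqrt(82433)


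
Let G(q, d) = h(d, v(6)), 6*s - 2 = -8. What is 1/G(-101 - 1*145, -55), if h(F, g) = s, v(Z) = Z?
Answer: -1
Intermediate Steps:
s = -1 (s = ⅓ + (⅙)*(-8) = ⅓ - 4/3 = -1)
h(F, g) = -1
G(q, d) = -1
1/G(-101 - 1*145, -55) = 1/(-1) = -1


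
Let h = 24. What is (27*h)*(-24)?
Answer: -15552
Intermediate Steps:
(27*h)*(-24) = (27*24)*(-24) = 648*(-24) = -15552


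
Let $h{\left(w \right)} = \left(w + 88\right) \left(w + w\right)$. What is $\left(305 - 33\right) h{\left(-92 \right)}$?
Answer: $200192$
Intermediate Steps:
$h{\left(w \right)} = 2 w \left(88 + w\right)$ ($h{\left(w \right)} = \left(88 + w\right) 2 w = 2 w \left(88 + w\right)$)
$\left(305 - 33\right) h{\left(-92 \right)} = \left(305 - 33\right) 2 \left(-92\right) \left(88 - 92\right) = 272 \cdot 2 \left(-92\right) \left(-4\right) = 272 \cdot 736 = 200192$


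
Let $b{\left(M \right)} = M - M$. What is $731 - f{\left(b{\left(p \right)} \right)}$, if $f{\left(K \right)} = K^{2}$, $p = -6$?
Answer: $731$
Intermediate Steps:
$b{\left(M \right)} = 0$
$731 - f{\left(b{\left(p \right)} \right)} = 731 - 0^{2} = 731 - 0 = 731 + 0 = 731$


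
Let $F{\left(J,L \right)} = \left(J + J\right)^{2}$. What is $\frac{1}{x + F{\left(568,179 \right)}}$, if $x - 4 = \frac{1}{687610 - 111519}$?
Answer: $\frac{576091}{743445435501} \approx 7.7489 \cdot 10^{-7}$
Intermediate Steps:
$F{\left(J,L \right)} = 4 J^{2}$ ($F{\left(J,L \right)} = \left(2 J\right)^{2} = 4 J^{2}$)
$x = \frac{2304365}{576091}$ ($x = 4 + \frac{1}{687610 - 111519} = 4 + \frac{1}{576091} = \frac{2304365}{576091} \approx 4.0$)
$\frac{1}{x + F{\left(568,179 \right)}} = \frac{1}{\frac{2304365}{576091} + 4 \cdot 568^{2}} = \frac{1}{\frac{2304365}{576091} + 4 \cdot 322624} = \frac{1}{\frac{2304365}{576091} + 1290496} = \frac{1}{\frac{743445435501}{576091}} = \frac{576091}{743445435501}$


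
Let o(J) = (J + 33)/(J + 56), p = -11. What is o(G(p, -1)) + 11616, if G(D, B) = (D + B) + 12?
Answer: 650529/56 ≈ 11617.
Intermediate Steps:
G(D, B) = 12 + B + D (G(D, B) = (B + D) + 12 = 12 + B + D)
o(J) = (33 + J)/(56 + J)
o(G(p, -1)) + 11616 = (33 + (12 - 1 - 11))/(56 + (12 - 1 - 11)) + 11616 = (33 + 0)/(56 + 0) + 11616 = 33/56 + 11616 = 650529/56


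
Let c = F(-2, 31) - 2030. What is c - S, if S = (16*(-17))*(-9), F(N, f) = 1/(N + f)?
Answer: -129861/29 ≈ -4478.0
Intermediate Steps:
S = 2448 (S = -272*(-9) = 2448)
c = -58869/29 (c = 1/(-2 + 31) - 2030 = 1/29 - 2030 = -58869/29 ≈ -2030.0)
c - S = -58869/29 - 1*2448 = -58869/29 - 2448 = -129861/29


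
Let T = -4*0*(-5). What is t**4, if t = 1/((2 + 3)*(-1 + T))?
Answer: 1/625 ≈ 0.0016000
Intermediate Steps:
T = 0 (T = 0*(-5) = 0)
t = -1/5 (t = 1/((2 + 3)*(-1 + 0)) = 1/(5*(-1)) = 1/(-5) = -1/5 ≈ -0.20000)
t**4 = (-1/5)**4 = 1/625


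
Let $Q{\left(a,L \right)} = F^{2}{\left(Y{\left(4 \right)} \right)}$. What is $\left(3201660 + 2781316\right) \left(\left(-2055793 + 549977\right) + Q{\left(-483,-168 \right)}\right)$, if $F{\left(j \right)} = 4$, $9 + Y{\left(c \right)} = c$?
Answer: $-9009165260800$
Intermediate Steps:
$Y{\left(c \right)} = -9 + c$
$Q{\left(a,L \right)} = 16$ ($Q{\left(a,L \right)} = 4^{2} = 16$)
$\left(3201660 + 2781316\right) \left(\left(-2055793 + 549977\right) + Q{\left(-483,-168 \right)}\right) = \left(3201660 + 2781316\right) \left(\left(-2055793 + 549977\right) + 16\right) = 5982976 \left(-1505816 + 16\right) = 5982976 \left(-1505800\right) = -9009165260800$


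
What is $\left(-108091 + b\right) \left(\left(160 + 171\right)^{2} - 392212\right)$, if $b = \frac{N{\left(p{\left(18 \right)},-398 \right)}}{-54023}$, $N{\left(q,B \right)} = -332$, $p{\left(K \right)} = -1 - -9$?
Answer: $\frac{1650512181846411}{54023} \approx 3.0552 \cdot 10^{10}$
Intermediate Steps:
$p{\left(K \right)} = 8$ ($p{\left(K \right)} = -1 + 9 = 8$)
$b = \frac{332}{54023}$ ($b = - \frac{332}{-54023} = \left(-332\right) \left(- \frac{1}{54023}\right) = \frac{332}{54023} \approx 0.0061455$)
$\left(-108091 + b\right) \left(\left(160 + 171\right)^{2} - 392212\right) = \left(-108091 + \frac{332}{54023}\right) \left(\left(160 + 171\right)^{2} - 392212\right) = - \frac{5839399761 \left(331^{2} - 392212\right)}{54023} = - \frac{5839399761 \left(109561 - 392212\right)}{54023} = \left(- \frac{5839399761}{54023}\right) \left(-282651\right) = \frac{1650512181846411}{54023}$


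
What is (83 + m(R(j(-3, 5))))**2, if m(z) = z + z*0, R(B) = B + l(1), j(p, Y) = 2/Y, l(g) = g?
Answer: 178084/25 ≈ 7123.4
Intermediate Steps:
R(B) = 1 + B (R(B) = B + 1 = 1 + B)
m(z) = z (m(z) = z + 0 = z)
(83 + m(R(j(-3, 5))))**2 = (83 + (1 + 2/5))**2 = (83 + 7/5)**2 = (422/5)**2 = 178084/25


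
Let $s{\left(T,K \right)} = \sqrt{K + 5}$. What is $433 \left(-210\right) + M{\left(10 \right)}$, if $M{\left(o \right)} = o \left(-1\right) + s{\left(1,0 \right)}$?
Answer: $-90940 + \sqrt{5} \approx -90938.0$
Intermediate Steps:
$s{\left(T,K \right)} = \sqrt{5 + K}$
$M{\left(o \right)} = \sqrt{5} - o$ ($M{\left(o \right)} = o \left(-1\right) + \sqrt{5 + 0} = - o + \sqrt{5} = \sqrt{5} - o$)
$433 \left(-210\right) + M{\left(10 \right)} = 433 \left(-210\right) + \left(\sqrt{5} - 10\right) = -90930 - \left(10 - \sqrt{5}\right) = -90940 + \sqrt{5}$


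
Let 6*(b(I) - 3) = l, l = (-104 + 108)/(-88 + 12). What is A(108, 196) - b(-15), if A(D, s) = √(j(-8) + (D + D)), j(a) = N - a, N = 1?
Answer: 1369/114 ≈ 12.009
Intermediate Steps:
j(a) = 1 - a
l = -1/19 (l = 4/(-76) = 4*(-1/76) = -1/19 ≈ -0.052632)
A(D, s) = √(9 + 2*D) (A(D, s) = √((1 - 1*(-8)) + (D + D)) = √((1 + 8) + 2*D) = √(9 + 2*D))
b(I) = 341/114 (b(I) = 3 + (⅙)*(-1/19) = 3 - 1/114 = 341/114)
A(108, 196) - b(-15) = √(9 + 2*108) - 1*341/114 = √(9 + 216) - 341/114 = √225 - 341/114 = 15 - 341/114 = 1369/114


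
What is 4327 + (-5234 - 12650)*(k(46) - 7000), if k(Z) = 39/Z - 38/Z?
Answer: 2879414579/23 ≈ 1.2519e+8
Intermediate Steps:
k(Z) = 1/Z
4327 + (-5234 - 12650)*(k(46) - 7000) = 4327 + (-5234 - 12650)*(1/46 - 7000) = 4327 - 17884*(1/46 - 7000) = 4327 - 17884*(-321999/46) = 4327 + 2879315058/23 = 2879414579/23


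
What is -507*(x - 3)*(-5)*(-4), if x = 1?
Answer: 20280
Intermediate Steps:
-507*(x - 3)*(-5)*(-4) = -507*(1 - 3)*(-5)*(-4) = -507*(-2*(-5))*(-4) = -5070*(-4) = -507*(-40) = 20280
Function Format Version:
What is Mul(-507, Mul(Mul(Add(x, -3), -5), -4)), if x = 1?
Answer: 20280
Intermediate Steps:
Mul(-507, Mul(Mul(Add(x, -3), -5), -4)) = Mul(-507, Mul(Mul(Add(1, -3), -5), -4)) = Mul(-507, Mul(Mul(-2, -5), -4)) = Mul(-507, Mul(10, -4)) = Mul(-507, -40) = 20280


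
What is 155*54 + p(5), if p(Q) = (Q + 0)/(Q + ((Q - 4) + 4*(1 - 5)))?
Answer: 16739/2 ≈ 8369.5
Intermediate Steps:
p(Q) = Q/(-20 + 2*Q) (p(Q) = Q/(Q + ((-4 + Q) + 4*(-4))) = Q/(Q + ((-4 + Q) - 16)) = Q/(Q + (-20 + Q)) = Q/(-20 + 2*Q))
155*54 + p(5) = 155*54 + (½)*5/(-10 + 5) = 8370 + (½)*5/(-5) = 8370 + (½)*5*(-⅕) = 8370 - ½ = 16739/2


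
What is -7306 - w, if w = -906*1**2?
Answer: -6400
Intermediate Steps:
w = -906 (w = -906*1 = -906)
-7306 - w = -7306 - 1*(-906) = -7306 + 906 = -6400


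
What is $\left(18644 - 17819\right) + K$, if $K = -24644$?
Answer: $-23819$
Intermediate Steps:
$\left(18644 - 17819\right) + K = \left(18644 - 17819\right) - 24644 = 825 - 24644 = -23819$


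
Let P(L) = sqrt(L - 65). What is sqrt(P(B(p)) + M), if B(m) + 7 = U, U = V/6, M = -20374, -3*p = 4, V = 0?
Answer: sqrt(-20374 + 6*I*sqrt(2)) ≈ 0.03 + 142.74*I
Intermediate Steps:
p = -4/3 (p = -1/3*4 = -4/3 ≈ -1.3333)
U = 0 (U = 0/6 = 0*(1/6) = 0)
B(m) = -7 (B(m) = -7 + 0 = -7)
P(L) = sqrt(-65 + L)
sqrt(P(B(p)) + M) = sqrt(sqrt(-65 - 7) - 20374) = sqrt(sqrt(-72) - 20374) = sqrt(6*I*sqrt(2) - 20374) = sqrt(-20374 + 6*I*sqrt(2))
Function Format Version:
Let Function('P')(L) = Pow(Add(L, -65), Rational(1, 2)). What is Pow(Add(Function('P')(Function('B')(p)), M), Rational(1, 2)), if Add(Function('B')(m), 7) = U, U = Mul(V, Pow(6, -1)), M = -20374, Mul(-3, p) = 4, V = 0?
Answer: Pow(Add(-20374, Mul(6, I, Pow(2, Rational(1, 2)))), Rational(1, 2)) ≈ Add(0.030, Mul(142.74, I))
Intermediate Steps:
p = Rational(-4, 3) (p = Mul(Rational(-1, 3), 4) = Rational(-4, 3) ≈ -1.3333)
U = 0 (U = Mul(0, Pow(6, -1)) = Mul(0, Rational(1, 6)) = 0)
Function('B')(m) = -7 (Function('B')(m) = Add(-7, 0) = -7)
Function('P')(L) = Pow(Add(-65, L), Rational(1, 2))
Pow(Add(Function('P')(Function('B')(p)), M), Rational(1, 2)) = Pow(Add(Pow(Add(-65, -7), Rational(1, 2)), -20374), Rational(1, 2)) = Pow(Add(Pow(-72, Rational(1, 2)), -20374), Rational(1, 2)) = Pow(Add(Mul(6, I, Pow(2, Rational(1, 2))), -20374), Rational(1, 2)) = Pow(Add(-20374, Mul(6, I, Pow(2, Rational(1, 2)))), Rational(1, 2))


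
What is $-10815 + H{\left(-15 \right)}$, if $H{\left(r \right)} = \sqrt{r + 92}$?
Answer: $-10815 + \sqrt{77} \approx -10806.0$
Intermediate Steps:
$H{\left(r \right)} = \sqrt{92 + r}$
$-10815 + H{\left(-15 \right)} = -10815 + \sqrt{92 - 15} = -10815 + \sqrt{77}$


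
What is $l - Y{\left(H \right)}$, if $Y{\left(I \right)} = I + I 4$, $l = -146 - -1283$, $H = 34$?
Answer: $967$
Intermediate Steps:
$l = 1137$ ($l = -146 + 1283 = 1137$)
$Y{\left(I \right)} = 5 I$ ($Y{\left(I \right)} = I + 4 I = 5 I$)
$l - Y{\left(H \right)} = 1137 - 5 \cdot 34 = 1137 - 170 = 967$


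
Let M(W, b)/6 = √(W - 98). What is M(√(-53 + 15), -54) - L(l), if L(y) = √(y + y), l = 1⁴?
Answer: -√2 + 6*√(-98 + I*√38) ≈ 0.45296 + 59.426*I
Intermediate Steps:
l = 1
M(W, b) = 6*√(-98 + W) (M(W, b) = 6*√(W - 98) = 6*√(-98 + W))
L(y) = √2*√y (L(y) = √(2*y) = √2*√y)
M(√(-53 + 15), -54) - L(l) = 6*√(-98 + √(-53 + 15)) - √2*√1 = 6*√(-98 + √(-38)) - √2 = 6*√(-98 + I*√38) - √2 = -√2 + 6*√(-98 + I*√38)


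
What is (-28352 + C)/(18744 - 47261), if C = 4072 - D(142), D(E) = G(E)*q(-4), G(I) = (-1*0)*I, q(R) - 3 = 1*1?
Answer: 24280/28517 ≈ 0.85142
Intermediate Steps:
q(R) = 4 (q(R) = 3 + 1*1 = 3 + 1 = 4)
G(I) = 0 (G(I) = 0*I = 0)
D(E) = 0 (D(E) = 0*4 = 0)
C = 4072 (C = 4072 - 1*0 = 4072 + 0 = 4072)
(-28352 + C)/(18744 - 47261) = (-28352 + 4072)/(18744 - 47261) = -24280/(-28517) = -24280*(-1/28517) = 24280/28517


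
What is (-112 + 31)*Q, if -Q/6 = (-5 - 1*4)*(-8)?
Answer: 34992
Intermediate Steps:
Q = -432 (Q = -6*(-5 - 1*4)*(-8) = -6*(-5 - 4)*(-8) = -(-54)*(-8) = -6*72 = -432)
(-112 + 31)*Q = (-112 + 31)*(-432) = -81*(-432) = 34992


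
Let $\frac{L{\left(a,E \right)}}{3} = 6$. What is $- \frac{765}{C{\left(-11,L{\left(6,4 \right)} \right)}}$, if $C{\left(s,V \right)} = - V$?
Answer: $\frac{85}{2} \approx 42.5$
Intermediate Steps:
$L{\left(a,E \right)} = 18$ ($L{\left(a,E \right)} = 3 \cdot 6 = 18$)
$- \frac{765}{C{\left(-11,L{\left(6,4 \right)} \right)}} = - \frac{765}{\left(-1\right) 18} = - \frac{765}{-18} = \left(-765\right) \left(- \frac{1}{18}\right) = \frac{85}{2}$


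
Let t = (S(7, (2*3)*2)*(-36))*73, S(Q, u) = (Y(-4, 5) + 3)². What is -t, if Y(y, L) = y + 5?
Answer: 42048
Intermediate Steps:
Y(y, L) = 5 + y
S(Q, u) = 16 (S(Q, u) = ((5 - 4) + 3)² = (1 + 3)² = 4² = 16)
t = -42048 (t = (16*(-36))*73 = -576*73 = -42048)
-t = -1*(-42048) = 42048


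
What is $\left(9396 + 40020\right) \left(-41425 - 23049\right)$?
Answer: $-3186047184$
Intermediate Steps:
$\left(9396 + 40020\right) \left(-41425 - 23049\right) = 49416 \left(-64474\right) = -3186047184$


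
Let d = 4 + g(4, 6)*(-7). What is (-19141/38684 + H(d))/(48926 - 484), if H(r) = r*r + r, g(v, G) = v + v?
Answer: 102570827/1873930328 ≈ 0.054736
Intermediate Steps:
g(v, G) = 2*v
d = -52 (d = 4 + (2*4)*(-7) = 4 + 8*(-7) = 4 - 56 = -52)
H(r) = r + r**2 (H(r) = r**2 + r = r + r**2)
(-19141/38684 + H(d))/(48926 - 484) = (-19141/38684 - 52*(1 - 52))/(48926 - 484) = (-19141*1/38684 - 52*(-51))/48442 = (-19141/38684 + 2652)*(1/48442) = (102570827/38684)*(1/48442) = 102570827/1873930328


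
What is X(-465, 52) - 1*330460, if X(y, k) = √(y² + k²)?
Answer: -330460 + √218929 ≈ -3.2999e+5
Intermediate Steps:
X(y, k) = √(k² + y²)
X(-465, 52) - 1*330460 = √(52² + (-465)²) - 1*330460 = √(2704 + 216225) - 330460 = √218929 - 330460 = -330460 + √218929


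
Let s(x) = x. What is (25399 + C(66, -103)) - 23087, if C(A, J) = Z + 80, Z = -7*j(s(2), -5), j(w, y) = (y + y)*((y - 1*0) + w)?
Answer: 2182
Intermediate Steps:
j(w, y) = 2*y*(w + y) (j(w, y) = (2*y)*((y + 0) + w) = (2*y)*(y + w) = (2*y)*(w + y) = 2*y*(w + y))
Z = -210 (Z = -14*(-5)*(2 - 5) = -14*(-5)*(-3) = -7*30 = -210)
C(A, J) = -130 (C(A, J) = -210 + 80 = -130)
(25399 + C(66, -103)) - 23087 = (25399 - 130) - 23087 = 25269 - 23087 = 2182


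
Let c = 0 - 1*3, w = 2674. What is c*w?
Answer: -8022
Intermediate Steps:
c = -3 (c = 0 - 3 = -3)
c*w = -3*2674 = -8022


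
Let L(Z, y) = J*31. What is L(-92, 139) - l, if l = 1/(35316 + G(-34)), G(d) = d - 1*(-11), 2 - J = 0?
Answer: 2188165/35293 ≈ 62.000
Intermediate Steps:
J = 2 (J = 2 - 1*0 = 2 + 0 = 2)
G(d) = 11 + d (G(d) = d + 11 = 11 + d)
L(Z, y) = 62 (L(Z, y) = 2*31 = 62)
l = 1/35293 (l = 1/(35316 + (11 - 34)) = 1/(35316 - 23) = 1/35293 ≈ 2.8334e-5)
L(-92, 139) - l = 62 - 1*1/35293 = 62 - 1/35293 = 2188165/35293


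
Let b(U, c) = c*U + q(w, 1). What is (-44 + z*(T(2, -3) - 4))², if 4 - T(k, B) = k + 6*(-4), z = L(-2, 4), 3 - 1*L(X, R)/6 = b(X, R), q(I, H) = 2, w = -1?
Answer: 1308736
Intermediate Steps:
b(U, c) = 2 + U*c (b(U, c) = c*U + 2 = U*c + 2 = 2 + U*c)
L(X, R) = 6 - 6*R*X (L(X, R) = 18 - 6*(2 + X*R) = 18 - 6*(2 + R*X) = 18 + (-12 - 6*R*X) = 6 - 6*R*X)
z = 54 (z = 6 - 6*4*(-2) = 6 + 48 = 54)
T(k, B) = 28 - k (T(k, B) = 4 - (k + 6*(-4)) = 4 - (k - 24) = 4 - (-24 + k) = 4 + (24 - k) = 28 - k)
(-44 + z*(T(2, -3) - 4))² = (-44 + 54*((28 - 1*2) - 4))² = (-44 + 54*((28 - 2) - 4))² = (-44 + 54*(26 - 4))² = (-44 + 54*22)² = (-44 + 1188)² = 1144² = 1308736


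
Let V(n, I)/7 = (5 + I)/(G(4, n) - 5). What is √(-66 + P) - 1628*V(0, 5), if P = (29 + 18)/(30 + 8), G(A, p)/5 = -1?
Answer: 11396 + I*√93518/38 ≈ 11396.0 + 8.0476*I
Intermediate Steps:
G(A, p) = -5 (G(A, p) = 5*(-1) = -5)
V(n, I) = -7/2 - 7*I/10 (V(n, I) = 7*((5 + I)/(-5 - 5)) = 7*((5 + I)/(-10)) = 7*((5 + I)*(-⅒)) = 7*(-½ - I/10) = -7/2 - 7*I/10)
P = 47/38 ≈ 1.2368
√(-66 + P) - 1628*V(0, 5) = √(-66 + 47/38) - 1628*(-7/2 - 7/10*5) = √(-2461/38) - 1628*(-7/2 - 7/2) = I*√93518/38 - 1628*(-7) = I*√93518/38 - 74*(-154) = I*√93518/38 + 11396 = 11396 + I*√93518/38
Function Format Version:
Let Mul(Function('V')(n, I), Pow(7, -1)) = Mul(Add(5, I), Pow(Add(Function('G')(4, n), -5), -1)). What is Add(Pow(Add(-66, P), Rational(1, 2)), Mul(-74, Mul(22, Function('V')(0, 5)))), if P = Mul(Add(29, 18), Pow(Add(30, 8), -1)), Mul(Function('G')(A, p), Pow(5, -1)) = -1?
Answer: Add(11396, Mul(Rational(1, 38), I, Pow(93518, Rational(1, 2)))) ≈ Add(11396., Mul(8.0476, I))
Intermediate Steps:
Function('G')(A, p) = -5 (Function('G')(A, p) = Mul(5, -1) = -5)
Function('V')(n, I) = Add(Rational(-7, 2), Mul(Rational(-7, 10), I)) (Function('V')(n, I) = Mul(7, Mul(Add(5, I), Pow(Add(-5, -5), -1))) = Mul(7, Mul(Add(5, I), Pow(-10, -1))) = Mul(7, Mul(Add(5, I), Rational(-1, 10))) = Mul(7, Add(Rational(-1, 2), Mul(Rational(-1, 10), I))) = Add(Rational(-7, 2), Mul(Rational(-7, 10), I)))
P = Rational(47, 38) (P = Mul(47, Pow(38, -1)) = Mul(47, Rational(1, 38)) = Rational(47, 38) ≈ 1.2368)
Add(Pow(Add(-66, P), Rational(1, 2)), Mul(-74, Mul(22, Function('V')(0, 5)))) = Add(Pow(Add(-66, Rational(47, 38)), Rational(1, 2)), Mul(-74, Mul(22, Add(Rational(-7, 2), Mul(Rational(-7, 10), 5))))) = Add(Pow(Rational(-2461, 38), Rational(1, 2)), Mul(-74, Mul(22, Add(Rational(-7, 2), Rational(-7, 2))))) = Add(Mul(Rational(1, 38), I, Pow(93518, Rational(1, 2))), Mul(-74, Mul(22, -7))) = Add(Mul(Rational(1, 38), I, Pow(93518, Rational(1, 2))), Mul(-74, -154)) = Add(Mul(Rational(1, 38), I, Pow(93518, Rational(1, 2))), 11396) = Add(11396, Mul(Rational(1, 38), I, Pow(93518, Rational(1, 2))))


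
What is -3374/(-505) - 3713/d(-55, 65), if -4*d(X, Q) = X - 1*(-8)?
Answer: -156206/505 ≈ -309.32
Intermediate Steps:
d(X, Q) = -2 - X/4 (d(X, Q) = -(X - 1*(-8))/4 = -(X + 8)/4 = -(8 + X)/4 = -2 - X/4)
-3374/(-505) - 3713/d(-55, 65) = -3374/(-505) - 3713/(-2 - ¼*(-55)) = -3374*(-1/505) - 3713/(-2 + 55/4) = 3374/505 - 3713/47/4 = 3374/505 - 3713*4/47 = 3374/505 - 316 = -156206/505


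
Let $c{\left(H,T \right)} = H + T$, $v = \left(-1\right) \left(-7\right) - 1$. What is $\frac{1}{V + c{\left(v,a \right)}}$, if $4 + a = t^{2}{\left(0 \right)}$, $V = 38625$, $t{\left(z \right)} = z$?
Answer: $\frac{1}{38627} \approx 2.5889 \cdot 10^{-5}$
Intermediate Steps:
$v = 6$ ($v = 7 - 1 = 6$)
$a = -4$ ($a = -4 + 0^{2} = -4 + 0 = -4$)
$\frac{1}{V + c{\left(v,a \right)}} = \frac{1}{38625 + \left(6 - 4\right)} = \frac{1}{38625 + 2} = \frac{1}{38627}$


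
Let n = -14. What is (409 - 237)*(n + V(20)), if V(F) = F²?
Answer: 66392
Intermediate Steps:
(409 - 237)*(n + V(20)) = (409 - 237)*(-14 + 20²) = 172*(-14 + 400) = 172*386 = 66392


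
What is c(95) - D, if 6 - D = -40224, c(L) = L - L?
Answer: -40230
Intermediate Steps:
c(L) = 0
D = 40230 (D = 6 - 1*(-40224) = 6 + 40224 = 40230)
c(95) - D = 0 - 1*40230 = 0 - 40230 = -40230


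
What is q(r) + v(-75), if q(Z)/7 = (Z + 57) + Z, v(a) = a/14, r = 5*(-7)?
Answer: -1349/14 ≈ -96.357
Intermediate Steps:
r = -35
v(a) = a/14 (v(a) = a*(1/14) = a/14)
q(Z) = 399 + 14*Z (q(Z) = 7*((Z + 57) + Z) = 7*((57 + Z) + Z) = 7*(57 + 2*Z) = 399 + 14*Z)
q(r) + v(-75) = (399 + 14*(-35)) + (1/14)*(-75) = (399 - 490) - 75/14 = -91 - 75/14 = -1349/14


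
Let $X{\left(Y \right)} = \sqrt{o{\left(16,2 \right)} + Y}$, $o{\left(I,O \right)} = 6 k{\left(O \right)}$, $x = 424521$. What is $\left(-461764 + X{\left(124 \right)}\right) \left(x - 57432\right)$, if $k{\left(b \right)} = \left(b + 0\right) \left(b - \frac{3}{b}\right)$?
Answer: $-169508484996 + 367089 \sqrt{130} \approx -1.695 \cdot 10^{11}$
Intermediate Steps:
$k{\left(b \right)} = b \left(b - \frac{3}{b}\right)$
$o{\left(I,O \right)} = -18 + 6 O^{2}$ ($o{\left(I,O \right)} = 6 \left(-3 + O^{2}\right) = -18 + 6 O^{2}$)
$X{\left(Y \right)} = \sqrt{6 + Y}$ ($X{\left(Y \right)} = \sqrt{\left(-18 + 6 \cdot 2^{2}\right) + Y} = \sqrt{\left(-18 + 6 \cdot 4\right) + Y} = \sqrt{\left(-18 + 24\right) + Y} = \sqrt{6 + Y}$)
$\left(-461764 + X{\left(124 \right)}\right) \left(x - 57432\right) = \left(-461764 + \sqrt{6 + 124}\right) \left(424521 - 57432\right) = \left(-461764 + \sqrt{130}\right) 367089 = -169508484996 + 367089 \sqrt{130}$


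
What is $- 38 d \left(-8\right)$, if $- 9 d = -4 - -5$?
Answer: $- \frac{304}{9} \approx -33.778$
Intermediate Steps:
$d = - \frac{1}{9}$ ($d = - \frac{-4 - -5}{9} = - \frac{-4 + 5}{9} = \left(- \frac{1}{9}\right) 1 = - \frac{1}{9} \approx -0.11111$)
$- 38 d \left(-8\right) = \left(-38\right) \left(- \frac{1}{9}\right) \left(-8\right) = \frac{38}{9} \left(-8\right) = - \frac{304}{9}$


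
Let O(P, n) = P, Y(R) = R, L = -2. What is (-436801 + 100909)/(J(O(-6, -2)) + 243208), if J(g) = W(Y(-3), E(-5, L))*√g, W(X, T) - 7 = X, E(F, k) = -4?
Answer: -2552863173/1848441605 + 83973*I*√6/3696883210 ≈ -1.3811 + 5.5639e-5*I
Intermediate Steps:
W(X, T) = 7 + X
J(g) = 4*√g (J(g) = (7 - 3)*√g = 4*√g)
(-436801 + 100909)/(J(O(-6, -2)) + 243208) = (-436801 + 100909)/(4*√(-6) + 243208) = -335892/(4*(I*√6) + 243208) = -335892/(4*I*√6 + 243208) = -335892/(243208 + 4*I*√6)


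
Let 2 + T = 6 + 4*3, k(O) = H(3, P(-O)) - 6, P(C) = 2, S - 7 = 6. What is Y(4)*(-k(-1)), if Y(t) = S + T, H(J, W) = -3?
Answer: 261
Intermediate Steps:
S = 13 (S = 7 + 6 = 13)
k(O) = -9 (k(O) = -3 - 6 = -9)
T = 16 (T = -2 + (6 + 4*3) = -2 + (6 + 12) = -2 + 18 = 16)
Y(t) = 29 (Y(t) = 13 + 16 = 29)
Y(4)*(-k(-1)) = 29*(-1*(-9)) = 29*9 = 261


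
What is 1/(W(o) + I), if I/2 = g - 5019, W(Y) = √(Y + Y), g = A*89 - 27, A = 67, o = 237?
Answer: 917/1681541 - √474/3363082 ≈ 0.00053886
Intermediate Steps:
g = 5936 (g = 67*89 - 27 = 5963 - 27 = 5936)
W(Y) = √2*√Y (W(Y) = √(2*Y) = √2*√Y)
I = 1834 (I = 2*(5936 - 5019) = 2*917 = 1834)
1/(W(o) + I) = 1/(√2*√237 + 1834) = 1/(√474 + 1834) = 1/(1834 + √474)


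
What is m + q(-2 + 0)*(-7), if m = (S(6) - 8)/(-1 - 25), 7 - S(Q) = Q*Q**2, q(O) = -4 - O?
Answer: 581/26 ≈ 22.346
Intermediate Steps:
S(Q) = 7 - Q**3 (S(Q) = 7 - Q*Q**2 = 7 - Q**3)
m = 217/26 (m = ((7 - 1*6**3) - 8)/(-1 - 25) = ((7 - 1*216) - 8)/(-26) = ((7 - 216) - 8)*(-1/26) = (-209 - 8)*(-1/26) = -217*(-1/26) = 217/26 ≈ 8.3462)
m + q(-2 + 0)*(-7) = 217/26 + (-4 - (-2 + 0))*(-7) = 217/26 + (-4 - 1*(-2))*(-7) = 217/26 + (-4 + 2)*(-7) = 217/26 - 2*(-7) = 217/26 + 14 = 581/26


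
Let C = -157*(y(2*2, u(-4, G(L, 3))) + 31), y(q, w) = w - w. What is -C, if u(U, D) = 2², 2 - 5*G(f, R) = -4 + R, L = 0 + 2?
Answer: 4867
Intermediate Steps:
L = 2
G(f, R) = 6/5 - R/5 (G(f, R) = ⅖ - (-4 + R)/5 = ⅖ + (⅘ - R/5) = 6/5 - R/5)
u(U, D) = 4
y(q, w) = 0
C = -4867 (C = -157*(0 + 31) = -157*31 = -4867)
-C = -1*(-4867) = 4867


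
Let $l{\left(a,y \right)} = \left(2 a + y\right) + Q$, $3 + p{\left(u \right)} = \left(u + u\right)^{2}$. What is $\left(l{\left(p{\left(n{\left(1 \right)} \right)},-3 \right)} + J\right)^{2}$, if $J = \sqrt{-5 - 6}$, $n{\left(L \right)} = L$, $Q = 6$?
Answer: $\left(5 + i \sqrt{11}\right)^{2} \approx 14.0 + 33.166 i$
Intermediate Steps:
$p{\left(u \right)} = -3 + 4 u^{2}$ ($p{\left(u \right)} = -3 + \left(u + u\right)^{2} = -3 + \left(2 u\right)^{2} = -3 + 4 u^{2}$)
$l{\left(a,y \right)} = 6 + y + 2 a$ ($l{\left(a,y \right)} = \left(2 a + y\right) + 6 = \left(y + 2 a\right) + 6 = 6 + y + 2 a$)
$J = i \sqrt{11}$ ($J = \sqrt{-11} = i \sqrt{11} \approx 3.3166 i$)
$\left(l{\left(p{\left(n{\left(1 \right)} \right)},-3 \right)} + J\right)^{2} = \left(\left(6 - 3 + 2 \left(-3 + 4 \cdot 1^{2}\right)\right) + i \sqrt{11}\right)^{2} = \left(\left(6 - 3 + 2 \left(-3 + 4 \cdot 1\right)\right) + i \sqrt{11}\right)^{2} = \left(\left(6 - 3 + 2 \left(-3 + 4\right)\right) + i \sqrt{11}\right)^{2} = \left(\left(6 - 3 + 2 \cdot 1\right) + i \sqrt{11}\right)^{2} = \left(\left(6 - 3 + 2\right) + i \sqrt{11}\right)^{2} = \left(5 + i \sqrt{11}\right)^{2}$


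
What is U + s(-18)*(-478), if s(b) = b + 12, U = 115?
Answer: 2983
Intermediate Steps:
s(b) = 12 + b
U + s(-18)*(-478) = 115 + (12 - 18)*(-478) = 115 - 6*(-478) = 115 + 2868 = 2983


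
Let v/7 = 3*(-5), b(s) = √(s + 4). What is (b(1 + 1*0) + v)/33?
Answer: -35/11 + √5/33 ≈ -3.1141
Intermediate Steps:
b(s) = √(4 + s)
v = -105 (v = 7*(3*(-5)) = 7*(-15) = -105)
(b(1 + 1*0) + v)/33 = (√(4 + (1 + 1*0)) - 105)/33 = (√(4 + (1 + 0)) - 105)*(1/33) = (√(4 + 1) - 105)*(1/33) = (√5 - 105)*(1/33) = (-105 + √5)*(1/33) = -35/11 + √5/33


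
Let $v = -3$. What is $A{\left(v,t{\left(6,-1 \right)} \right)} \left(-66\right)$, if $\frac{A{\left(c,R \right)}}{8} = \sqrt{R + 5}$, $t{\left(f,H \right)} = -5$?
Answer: $0$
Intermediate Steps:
$A{\left(c,R \right)} = 8 \sqrt{5 + R}$ ($A{\left(c,R \right)} = 8 \sqrt{R + 5} = 8 \sqrt{5 + R}$)
$A{\left(v,t{\left(6,-1 \right)} \right)} \left(-66\right) = 8 \sqrt{5 - 5} \left(-66\right) = 8 \sqrt{0} \left(-66\right) = 8 \cdot 0 \left(-66\right) = 0 \left(-66\right) = 0$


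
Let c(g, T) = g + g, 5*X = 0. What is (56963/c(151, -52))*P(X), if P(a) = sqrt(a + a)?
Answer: 0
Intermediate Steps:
X = 0 (X = (1/5)*0 = 0)
c(g, T) = 2*g
P(a) = sqrt(2)*sqrt(a) (P(a) = sqrt(2*a) = sqrt(2)*sqrt(a))
(56963/c(151, -52))*P(X) = (56963/((2*151)))*(sqrt(2)*sqrt(0)) = (56963/302)*(sqrt(2)*0) = (56963*(1/302))*0 = (56963/302)*0 = 0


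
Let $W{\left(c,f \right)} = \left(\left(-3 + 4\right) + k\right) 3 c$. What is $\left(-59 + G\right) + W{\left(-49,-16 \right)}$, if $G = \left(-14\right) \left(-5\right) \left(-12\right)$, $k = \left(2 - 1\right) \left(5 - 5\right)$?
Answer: $-1046$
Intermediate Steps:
$k = 0$ ($k = 1 \cdot 0 = 0$)
$G = -840$ ($G = 70 \left(-12\right) = -840$)
$W{\left(c,f \right)} = 3 c$ ($W{\left(c,f \right)} = \left(\left(-3 + 4\right) + 0\right) 3 c = \left(1 + 0\right) 3 c = 1 \cdot 3 c = 3 c$)
$\left(-59 + G\right) + W{\left(-49,-16 \right)} = \left(-59 - 840\right) + 3 \left(-49\right) = -899 - 147 = -1046$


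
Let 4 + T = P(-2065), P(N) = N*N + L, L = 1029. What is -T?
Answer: -4265250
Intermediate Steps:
P(N) = 1029 + N² (P(N) = N*N + 1029 = N² + 1029 = 1029 + N²)
T = 4265250 (T = -4 + (1029 + (-2065)²) = -4 + (1029 + 4264225) = -4 + 4265254 = 4265250)
-T = -1*4265250 = -4265250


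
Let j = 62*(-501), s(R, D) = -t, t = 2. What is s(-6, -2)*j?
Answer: 62124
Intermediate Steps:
s(R, D) = -2 (s(R, D) = -1*2 = -2)
j = -31062
s(-6, -2)*j = -2*(-31062) = 62124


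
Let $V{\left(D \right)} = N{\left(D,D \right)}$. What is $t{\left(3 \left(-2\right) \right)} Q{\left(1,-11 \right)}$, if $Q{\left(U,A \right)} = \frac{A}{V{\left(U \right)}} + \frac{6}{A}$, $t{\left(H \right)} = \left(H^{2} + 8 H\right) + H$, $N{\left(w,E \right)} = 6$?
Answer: $\frac{471}{11} \approx 42.818$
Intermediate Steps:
$V{\left(D \right)} = 6$
$t{\left(H \right)} = H^{2} + 9 H$
$Q{\left(U,A \right)} = \frac{6}{A} + \frac{A}{6}$ ($Q{\left(U,A \right)} = \frac{A}{6} + \frac{6}{A} = \frac{6}{A} + \frac{A}{6}$)
$t{\left(3 \left(-2\right) \right)} Q{\left(1,-11 \right)} = 3 \left(-2\right) \left(9 + 3 \left(-2\right)\right) \left(\frac{6}{-11} + \frac{1}{6} \left(-11\right)\right) = - 6 \left(9 - 6\right) \left(6 \left(- \frac{1}{11}\right) - \frac{11}{6}\right) = \left(-6\right) 3 \left(- \frac{6}{11} - \frac{11}{6}\right) = \left(-18\right) \left(- \frac{157}{66}\right) = \frac{471}{11}$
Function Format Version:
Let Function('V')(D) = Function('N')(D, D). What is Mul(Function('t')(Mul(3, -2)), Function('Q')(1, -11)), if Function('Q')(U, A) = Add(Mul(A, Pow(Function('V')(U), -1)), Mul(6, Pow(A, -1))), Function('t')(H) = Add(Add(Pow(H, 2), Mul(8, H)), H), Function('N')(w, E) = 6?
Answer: Rational(471, 11) ≈ 42.818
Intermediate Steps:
Function('V')(D) = 6
Function('t')(H) = Add(Pow(H, 2), Mul(9, H))
Function('Q')(U, A) = Add(Mul(6, Pow(A, -1)), Mul(Rational(1, 6), A)) (Function('Q')(U, A) = Add(Mul(A, Pow(6, -1)), Mul(6, Pow(A, -1))) = Add(Mul(A, Rational(1, 6)), Mul(6, Pow(A, -1))) = Add(Mul(Rational(1, 6), A), Mul(6, Pow(A, -1))) = Add(Mul(6, Pow(A, -1)), Mul(Rational(1, 6), A)))
Mul(Function('t')(Mul(3, -2)), Function('Q')(1, -11)) = Mul(Mul(Mul(3, -2), Add(9, Mul(3, -2))), Add(Mul(6, Pow(-11, -1)), Mul(Rational(1, 6), -11))) = Mul(Mul(-6, Add(9, -6)), Add(Mul(6, Rational(-1, 11)), Rational(-11, 6))) = Mul(Mul(-6, 3), Add(Rational(-6, 11), Rational(-11, 6))) = Mul(-18, Rational(-157, 66)) = Rational(471, 11)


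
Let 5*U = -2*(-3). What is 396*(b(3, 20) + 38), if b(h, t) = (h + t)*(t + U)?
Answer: 1040688/5 ≈ 2.0814e+5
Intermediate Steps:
U = 6/5 (U = (-2*(-3))/5 = (1/5)*6 = 6/5 ≈ 1.2000)
b(h, t) = (6/5 + t)*(h + t) (b(h, t) = (h + t)*(t + 6/5) = (h + t)*(6/5 + t) = (6/5 + t)*(h + t))
396*(b(3, 20) + 38) = 396*((20**2 + (6/5)*3 + (6/5)*20 + 3*20) + 38) = 396*((400 + 18/5 + 24 + 60) + 38) = 396*(2438/5 + 38) = 396*(2628/5) = 1040688/5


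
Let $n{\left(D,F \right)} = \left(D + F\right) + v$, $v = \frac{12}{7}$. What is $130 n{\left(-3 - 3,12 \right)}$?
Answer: $\frac{7020}{7} \approx 1002.9$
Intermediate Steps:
$v = \frac{12}{7}$ ($v = 12 \cdot \frac{1}{7} = \frac{12}{7} \approx 1.7143$)
$n{\left(D,F \right)} = \frac{12}{7} + D + F$ ($n{\left(D,F \right)} = \left(D + F\right) + \frac{12}{7} = \frac{12}{7} + D + F$)
$130 n{\left(-3 - 3,12 \right)} = 130 \left(\frac{12}{7} - 6 + 12\right) = 130 \cdot \frac{54}{7} = \frac{7020}{7}$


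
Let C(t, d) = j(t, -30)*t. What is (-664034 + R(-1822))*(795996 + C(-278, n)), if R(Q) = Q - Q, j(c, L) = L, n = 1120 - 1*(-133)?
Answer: -534106451424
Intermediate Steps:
n = 1253 (n = 1120 + 133 = 1253)
R(Q) = 0
C(t, d) = -30*t
(-664034 + R(-1822))*(795996 + C(-278, n)) = (-664034 + 0)*(795996 - 30*(-278)) = -664034*(795996 + 8340) = -664034*804336 = -534106451424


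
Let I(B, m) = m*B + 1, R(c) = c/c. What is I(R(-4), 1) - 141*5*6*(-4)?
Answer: 16922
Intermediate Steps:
R(c) = 1
I(B, m) = 1 + B*m (I(B, m) = B*m + 1 = 1 + B*m)
I(R(-4), 1) - 141*5*6*(-4) = (1 + 1*1) - 141*5*6*(-4) = (1 + 1) - 4230*(-4) = 2 - 141*(-120) = 2 + 16920 = 16922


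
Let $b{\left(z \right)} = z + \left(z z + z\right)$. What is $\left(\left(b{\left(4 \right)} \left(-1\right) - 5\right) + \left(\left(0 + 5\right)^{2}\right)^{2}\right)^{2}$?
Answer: $355216$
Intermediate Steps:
$b{\left(z \right)} = z^{2} + 2 z$ ($b{\left(z \right)} = z + \left(z^{2} + z\right) = z + \left(z + z^{2}\right) = z^{2} + 2 z$)
$\left(\left(b{\left(4 \right)} \left(-1\right) - 5\right) + \left(\left(0 + 5\right)^{2}\right)^{2}\right)^{2} = \left(\left(4 \left(2 + 4\right) \left(-1\right) - 5\right) + \left(\left(0 + 5\right)^{2}\right)^{2}\right)^{2} = \left(\left(4 \cdot 6 \left(-1\right) - 5\right) + \left(5^{2}\right)^{2}\right)^{2} = \left(\left(24 \left(-1\right) - 5\right) + 25^{2}\right)^{2} = \left(\left(-24 - 5\right) + 625\right)^{2} = \left(-29 + 625\right)^{2} = 596^{2} = 355216$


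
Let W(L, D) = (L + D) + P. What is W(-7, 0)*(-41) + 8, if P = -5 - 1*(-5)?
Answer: 295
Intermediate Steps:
P = 0 (P = -5 + 5 = 0)
W(L, D) = D + L (W(L, D) = (L + D) + 0 = (D + L) + 0 = D + L)
W(-7, 0)*(-41) + 8 = (0 - 7)*(-41) + 8 = -7*(-41) + 8 = 287 + 8 = 295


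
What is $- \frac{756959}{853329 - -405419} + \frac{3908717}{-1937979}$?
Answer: $- \frac{375709432481}{143495717076} \approx -2.6183$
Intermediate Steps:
$- \frac{756959}{853329 - -405419} + \frac{3908717}{-1937979} = - \frac{756959}{853329 + 405419} + 3908717 \left(- \frac{1}{1937979}\right) = - \frac{756959}{1258748} - \frac{3908717}{1937979} = \left(-756959\right) \frac{1}{1258748} - \frac{3908717}{1937979} = - \frac{44527}{74044} - \frac{3908717}{1937979} = - \frac{375709432481}{143495717076}$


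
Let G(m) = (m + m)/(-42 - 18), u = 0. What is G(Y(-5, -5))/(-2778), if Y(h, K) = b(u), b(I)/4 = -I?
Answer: 0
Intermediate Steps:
b(I) = -4*I (b(I) = 4*(-I) = -4*I)
Y(h, K) = 0 (Y(h, K) = -4*0 = 0)
G(m) = -m/30 (G(m) = (2*m)/(-60) = (2*m)*(-1/60) = -m/30)
G(Y(-5, -5))/(-2778) = -1/30*0/(-2778) = 0*(-1/2778) = 0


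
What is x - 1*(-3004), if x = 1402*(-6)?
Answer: -5408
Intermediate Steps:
x = -8412
x - 1*(-3004) = -8412 - 1*(-3004) = -8412 + 3004 = -5408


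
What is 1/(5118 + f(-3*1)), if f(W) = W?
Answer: 1/5115 ≈ 0.00019550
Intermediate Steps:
1/(5118 + f(-3*1)) = 1/(5118 - 3*1) = 1/(5118 - 3) = 1/5115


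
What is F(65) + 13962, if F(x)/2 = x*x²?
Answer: 563212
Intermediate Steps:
F(x) = 2*x³ (F(x) = 2*(x*x²) = 2*x³)
F(65) + 13962 = 2*65³ + 13962 = 2*274625 + 13962 = 549250 + 13962 = 563212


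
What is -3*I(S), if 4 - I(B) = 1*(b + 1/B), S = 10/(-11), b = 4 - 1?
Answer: -63/10 ≈ -6.3000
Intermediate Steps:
b = 3
S = -10/11 (S = 10*(-1/11) = -10/11 ≈ -0.90909)
I(B) = 1 - 1/B (I(B) = 4 - (3 + 1/B) = 4 + (-3 - 1/B) = 1 - 1/B)
-3*I(S) = -3*(-1 - 10/11)/(-10/11) = -(-33)*(-21)/(10*11) = -3*21/10 = -63/10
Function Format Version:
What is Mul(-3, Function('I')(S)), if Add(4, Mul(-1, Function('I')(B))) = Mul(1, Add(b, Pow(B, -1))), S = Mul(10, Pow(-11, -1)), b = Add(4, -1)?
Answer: Rational(-63, 10) ≈ -6.3000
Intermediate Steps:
b = 3
S = Rational(-10, 11) (S = Mul(10, Rational(-1, 11)) = Rational(-10, 11) ≈ -0.90909)
Function('I')(B) = Add(1, Mul(-1, Pow(B, -1))) (Function('I')(B) = Add(4, Mul(-1, Mul(1, Add(3, Pow(B, -1))))) = Add(4, Mul(-1, Add(3, Pow(B, -1)))) = Add(4, Add(-3, Mul(-1, Pow(B, -1)))) = Add(1, Mul(-1, Pow(B, -1))))
Mul(-3, Function('I')(S)) = Mul(-3, Mul(Pow(Rational(-10, 11), -1), Add(-1, Rational(-10, 11)))) = Mul(-3, Mul(Rational(-11, 10), Rational(-21, 11))) = Mul(-3, Rational(21, 10)) = Rational(-63, 10)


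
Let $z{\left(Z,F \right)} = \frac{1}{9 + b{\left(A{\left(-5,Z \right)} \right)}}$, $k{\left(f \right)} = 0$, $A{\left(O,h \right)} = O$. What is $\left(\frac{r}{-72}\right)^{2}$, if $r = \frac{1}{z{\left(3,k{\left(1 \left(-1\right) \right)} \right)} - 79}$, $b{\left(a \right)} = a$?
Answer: $\frac{1}{32148900} \approx 3.1105 \cdot 10^{-8}$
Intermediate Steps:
$z{\left(Z,F \right)} = \frac{1}{4}$ ($z{\left(Z,F \right)} = \frac{1}{9 - 5} = \frac{1}{4}$)
$r = - \frac{4}{315}$ ($r = \frac{1}{\frac{1}{4} - 79} = \frac{1}{- \frac{315}{4}} = - \frac{4}{315} \approx -0.012698$)
$\left(\frac{r}{-72}\right)^{2} = \left(- \frac{4}{315 \left(-72\right)}\right)^{2} = \left(\left(- \frac{4}{315}\right) \left(- \frac{1}{72}\right)\right)^{2} = \left(\frac{1}{5670}\right)^{2} = \frac{1}{32148900}$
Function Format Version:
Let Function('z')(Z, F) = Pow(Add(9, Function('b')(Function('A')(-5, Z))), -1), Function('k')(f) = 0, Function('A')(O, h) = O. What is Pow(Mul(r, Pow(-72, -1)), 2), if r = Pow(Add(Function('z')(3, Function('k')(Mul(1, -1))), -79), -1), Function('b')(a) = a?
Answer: Rational(1, 32148900) ≈ 3.1105e-8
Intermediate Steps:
Function('z')(Z, F) = Rational(1, 4) (Function('z')(Z, F) = Pow(Add(9, -5), -1) = Pow(4, -1) = Rational(1, 4))
r = Rational(-4, 315) (r = Pow(Add(Rational(1, 4), -79), -1) = Pow(Rational(-315, 4), -1) = Rational(-4, 315) ≈ -0.012698)
Pow(Mul(r, Pow(-72, -1)), 2) = Pow(Mul(Rational(-4, 315), Pow(-72, -1)), 2) = Pow(Mul(Rational(-4, 315), Rational(-1, 72)), 2) = Pow(Rational(1, 5670), 2) = Rational(1, 32148900)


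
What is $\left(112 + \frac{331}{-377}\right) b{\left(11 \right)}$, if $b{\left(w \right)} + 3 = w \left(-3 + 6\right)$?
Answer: $\frac{1256790}{377} \approx 3333.7$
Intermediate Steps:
$b{\left(w \right)} = -3 + 3 w$ ($b{\left(w \right)} = -3 + w \left(-3 + 6\right) = -3 + w 3 = -3 + 3 w$)
$\left(112 + \frac{331}{-377}\right) b{\left(11 \right)} = \left(112 + \frac{331}{-377}\right) \left(-3 + 3 \cdot 11\right) = \left(112 + 331 \left(- \frac{1}{377}\right)\right) \left(-3 + 33\right) = \left(112 - \frac{331}{377}\right) 30 = \frac{41893}{377} \cdot 30 = \frac{1256790}{377}$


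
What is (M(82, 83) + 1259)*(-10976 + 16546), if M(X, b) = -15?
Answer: 6929080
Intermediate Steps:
(M(82, 83) + 1259)*(-10976 + 16546) = (-15 + 1259)*(-10976 + 16546) = 1244*5570 = 6929080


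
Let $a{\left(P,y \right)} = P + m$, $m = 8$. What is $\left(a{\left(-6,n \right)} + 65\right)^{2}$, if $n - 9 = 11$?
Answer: $4489$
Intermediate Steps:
$n = 20$ ($n = 9 + 11 = 20$)
$a{\left(P,y \right)} = 8 + P$ ($a{\left(P,y \right)} = P + 8 = 8 + P$)
$\left(a{\left(-6,n \right)} + 65\right)^{2} = \left(\left(8 - 6\right) + 65\right)^{2} = \left(2 + 65\right)^{2} = 67^{2} = 4489$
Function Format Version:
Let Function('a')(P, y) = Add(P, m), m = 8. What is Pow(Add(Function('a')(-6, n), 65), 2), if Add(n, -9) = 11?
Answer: 4489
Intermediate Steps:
n = 20 (n = Add(9, 11) = 20)
Function('a')(P, y) = Add(8, P) (Function('a')(P, y) = Add(P, 8) = Add(8, P))
Pow(Add(Function('a')(-6, n), 65), 2) = Pow(Add(Add(8, -6), 65), 2) = Pow(Add(2, 65), 2) = Pow(67, 2) = 4489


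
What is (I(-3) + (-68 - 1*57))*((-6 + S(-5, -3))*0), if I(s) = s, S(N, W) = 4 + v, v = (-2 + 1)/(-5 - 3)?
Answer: 0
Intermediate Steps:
v = 1/8 (v = -1/(-8) = -1*(-1/8) = 1/8 ≈ 0.12500)
S(N, W) = 33/8 (S(N, W) = 4 + 1/8 = 33/8)
(I(-3) + (-68 - 1*57))*((-6 + S(-5, -3))*0) = (-3 + (-68 - 1*57))*((-6 + 33/8)*0) = (-3 + (-68 - 57))*(-15/8*0) = (-3 - 125)*0 = -128*0 = 0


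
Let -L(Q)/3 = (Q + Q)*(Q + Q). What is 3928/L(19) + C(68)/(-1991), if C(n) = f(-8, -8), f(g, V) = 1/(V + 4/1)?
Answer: -7819565/8625012 ≈ -0.90662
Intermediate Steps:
f(g, V) = 1/(4 + V) (f(g, V) = 1/(V + 4*1) = 1/(V + 4) = 1/(4 + V))
C(n) = -¼ (C(n) = 1/(4 - 8) = 1/(-4) = -¼)
L(Q) = -12*Q² (L(Q) = -3*(Q + Q)*(Q + Q) = -3*2*Q*2*Q = -12*Q²)
3928/L(19) + C(68)/(-1991) = 3928/((-12*19²)) - ¼/(-1991) = 3928/((-12*361)) - ¼*(-1/1991) = 3928/(-4332) + 1/7964 = 3928*(-1/4332) + 1/7964 = -982/1083 + 1/7964 = -7819565/8625012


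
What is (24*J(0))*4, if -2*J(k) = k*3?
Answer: 0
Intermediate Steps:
J(k) = -3*k/2 (J(k) = -k*3/2 = -3*k/2)
(24*J(0))*4 = (24*(-3/2*0))*4 = (24*0)*4 = 0*4 = 0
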